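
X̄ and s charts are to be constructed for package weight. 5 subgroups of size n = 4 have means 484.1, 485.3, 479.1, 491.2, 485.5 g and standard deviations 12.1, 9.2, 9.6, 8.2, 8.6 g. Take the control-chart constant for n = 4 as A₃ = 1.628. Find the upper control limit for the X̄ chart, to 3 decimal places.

500.571

X̄̄ = (484.1 + 485.3 + 479.1 + 491.2 + 485.5) / 5 = 485.0400
s̄ = (12.1 + 9.2 + 9.6 + 8.2 + 8.6) / 5 = 9.5400
UCL = X̄̄ + A₃·s̄ = 485.0400 + 1.628 × 9.5400 = 500.5711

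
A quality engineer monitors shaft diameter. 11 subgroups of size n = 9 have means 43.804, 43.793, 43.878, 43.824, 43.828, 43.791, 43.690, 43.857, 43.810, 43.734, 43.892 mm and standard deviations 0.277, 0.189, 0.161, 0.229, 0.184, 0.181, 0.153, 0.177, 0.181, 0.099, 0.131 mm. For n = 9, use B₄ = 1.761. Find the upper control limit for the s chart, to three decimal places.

s̄ = (0.277 + 0.189 + 0.161 + 0.229 + 0.184 + 0.181 + 0.153 + 0.177 + 0.181 + 0.099 + 0.131) / 11 = 0.1784
UCL_s = B₄·s̄ = 1.761 × 0.1784 = 0.3141

0.314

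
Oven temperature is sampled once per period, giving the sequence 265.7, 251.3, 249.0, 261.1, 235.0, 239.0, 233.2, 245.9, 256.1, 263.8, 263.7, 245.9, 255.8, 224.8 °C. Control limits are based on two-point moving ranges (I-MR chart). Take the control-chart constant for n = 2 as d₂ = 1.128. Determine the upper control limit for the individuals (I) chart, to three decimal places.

X̄ = (265.7 + 251.3 + 249.0 + 261.1 + 235.0 + 239.0 + 233.2 + 245.9 + 256.1 + 263.8 + 263.7 + 245.9 + 255.8 + 224.8) / 14 = 249.3071
Moving ranges: 14.4, 2.3, 12.1, 26.1, 4.0, 5.8, 12.7, 10.2, 7.7, 0.1, 17.8, 9.9, 31.0; M̄R̄ = 154.1000 / 13 = 11.8538
UCL = X̄ + 3·M̄R̄/d₂ = 249.3071 + 3 × 11.8538 / 1.128 = 280.8333

280.833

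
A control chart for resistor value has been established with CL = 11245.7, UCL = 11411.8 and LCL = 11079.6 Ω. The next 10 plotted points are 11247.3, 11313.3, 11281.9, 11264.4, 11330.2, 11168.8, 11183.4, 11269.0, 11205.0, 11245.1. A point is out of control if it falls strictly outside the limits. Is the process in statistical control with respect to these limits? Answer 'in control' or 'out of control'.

in control

All 10 points lie within [11079.6, 11411.8].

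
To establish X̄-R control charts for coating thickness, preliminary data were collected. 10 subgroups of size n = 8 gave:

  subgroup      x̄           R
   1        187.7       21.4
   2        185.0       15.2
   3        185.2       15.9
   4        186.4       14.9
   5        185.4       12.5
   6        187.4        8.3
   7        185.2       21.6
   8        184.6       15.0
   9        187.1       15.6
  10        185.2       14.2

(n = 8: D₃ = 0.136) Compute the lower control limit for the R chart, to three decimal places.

R̄ = (21.4 + 15.2 + 15.9 + 14.9 + 12.5 + 8.3 + 21.6 + 15.0 + 15.6 + 14.2) / 10 = 154.6000 / 10 = 15.4600
LCL_R = D₃·R̄ = 0.136 × 15.4600 = 2.1026

2.103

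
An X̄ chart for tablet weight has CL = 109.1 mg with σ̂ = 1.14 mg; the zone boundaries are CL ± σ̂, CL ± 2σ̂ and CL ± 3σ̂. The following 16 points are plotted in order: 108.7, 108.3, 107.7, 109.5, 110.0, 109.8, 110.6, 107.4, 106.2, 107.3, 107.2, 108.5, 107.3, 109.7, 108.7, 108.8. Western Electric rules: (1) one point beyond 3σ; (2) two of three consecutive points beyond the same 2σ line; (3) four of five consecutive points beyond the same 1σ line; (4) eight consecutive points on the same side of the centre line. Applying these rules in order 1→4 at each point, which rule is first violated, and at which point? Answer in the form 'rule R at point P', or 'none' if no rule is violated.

rule 3 at point 11

Zone of each point (C = within 1σ̂, B = 1σ̂–2σ̂, A = 2σ̂–3σ̂, * = beyond 3σ̂; sign = side of CL): 1:-C, 2:-C, 3:-B, 4:+C, 5:+C, 6:+C, 7:+B, 8:-B, 9:-A, 10:-B, 11:-B, 12:-C, 13:-B, 14:+C, 15:-C, 16:-C
Rule 3 (four of five consecutive points beyond the same 1σ limit) is satisfied at point 11.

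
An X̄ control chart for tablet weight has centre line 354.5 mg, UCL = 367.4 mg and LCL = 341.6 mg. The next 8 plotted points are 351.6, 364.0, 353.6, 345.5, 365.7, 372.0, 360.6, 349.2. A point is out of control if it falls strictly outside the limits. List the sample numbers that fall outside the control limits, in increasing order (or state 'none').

Compare each point to [341.6, 367.4]: sample 6 = 372.0 > UCL.

6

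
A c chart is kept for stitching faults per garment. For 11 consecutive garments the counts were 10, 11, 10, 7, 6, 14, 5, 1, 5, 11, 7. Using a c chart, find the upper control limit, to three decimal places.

c̄ = (10 + 11 + 10 + 7 + 6 + 14 + 5 + 1 + 5 + 11 + 7) / 11 = 87 / 11 = 7.9091
UCL = c̄ + 3√c̄ = 7.9091 + 3 × √7.9091 = 7.9091 + 3 × 2.8123 = 16.3460

16.346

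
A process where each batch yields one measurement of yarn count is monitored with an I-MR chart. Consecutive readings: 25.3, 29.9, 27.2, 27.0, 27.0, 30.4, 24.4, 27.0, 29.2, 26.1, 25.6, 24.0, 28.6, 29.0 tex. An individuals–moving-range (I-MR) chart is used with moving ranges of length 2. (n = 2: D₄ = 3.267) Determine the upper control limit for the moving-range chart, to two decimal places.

8.02

Moving ranges: 4.6, 2.7, 0.2, 0.0, 3.4, 6.0, 2.6, 2.2, 3.1, 0.5, 1.6, 4.6, 0.4; M̄R̄ = 31.9000 / 13 = 2.4538
UCL_MR = D₄·M̄R̄ = 3.267 × 2.4538 = 8.0167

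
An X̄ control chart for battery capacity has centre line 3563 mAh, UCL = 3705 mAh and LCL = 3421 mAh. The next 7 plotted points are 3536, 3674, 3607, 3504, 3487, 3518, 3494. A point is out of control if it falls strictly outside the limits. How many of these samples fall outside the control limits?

All 7 points lie within [3421, 3705].

0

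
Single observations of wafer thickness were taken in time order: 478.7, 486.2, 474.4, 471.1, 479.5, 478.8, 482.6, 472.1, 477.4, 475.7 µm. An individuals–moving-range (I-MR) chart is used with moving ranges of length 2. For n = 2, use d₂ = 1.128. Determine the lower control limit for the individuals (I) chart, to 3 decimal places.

461.988

X̄ = (478.7 + 486.2 + 474.4 + 471.1 + 479.5 + 478.8 + 482.6 + 472.1 + 477.4 + 475.7) / 10 = 477.6500
Moving ranges: 7.5, 11.8, 3.3, 8.4, 0.7, 3.8, 10.5, 5.3, 1.7; M̄R̄ = 53.0000 / 9 = 5.8889
LCL = X̄ − 3·M̄R̄/d₂ = 477.6500 − 3 × 5.8889 / 1.128 = 461.9881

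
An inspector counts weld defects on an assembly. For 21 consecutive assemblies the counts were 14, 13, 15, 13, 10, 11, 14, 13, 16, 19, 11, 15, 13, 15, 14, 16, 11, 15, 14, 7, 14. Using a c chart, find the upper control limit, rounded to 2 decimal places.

c̄ = (14 + 13 + 15 + 13 + 10 + 11 + 14 + 13 + 16 + 19 + 11 + 15 + 13 + 15 + 14 + 16 + 11 + 15 + 14 + 7 + 14) / 21 = 283 / 21 = 13.4762
UCL = c̄ + 3√c̄ = 13.4762 + 3 × √13.4762 = 13.4762 + 3 × 3.6710 = 24.4892

24.49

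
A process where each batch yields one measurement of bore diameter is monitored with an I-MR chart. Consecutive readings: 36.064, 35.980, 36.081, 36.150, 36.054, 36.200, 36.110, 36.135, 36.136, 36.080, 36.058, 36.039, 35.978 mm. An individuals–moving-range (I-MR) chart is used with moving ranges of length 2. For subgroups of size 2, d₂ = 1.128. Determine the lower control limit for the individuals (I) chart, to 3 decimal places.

35.911

X̄ = (36.064 + 35.980 + 36.081 + 36.150 + 36.054 + 36.200 + 36.110 + 36.135 + 36.136 + 36.080 + 36.058 + 36.039 + 35.978) / 13 = 36.0819
Moving ranges: 0.084, 0.101, 0.069, 0.096, 0.146, 0.090, 0.025, 0.001, 0.056, 0.022, 0.019, 0.061; M̄R̄ = 0.7700 / 12 = 0.0642
LCL = X̄ − 3·M̄R̄/d₂ = 36.0819 − 3 × 0.0642 / 1.128 = 35.9113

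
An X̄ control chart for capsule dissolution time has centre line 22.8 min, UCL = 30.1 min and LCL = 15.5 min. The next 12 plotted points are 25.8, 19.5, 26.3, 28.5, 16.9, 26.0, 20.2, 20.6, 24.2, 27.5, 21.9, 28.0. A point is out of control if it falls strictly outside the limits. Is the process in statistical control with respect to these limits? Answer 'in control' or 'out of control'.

in control

All 12 points lie within [15.5, 30.1].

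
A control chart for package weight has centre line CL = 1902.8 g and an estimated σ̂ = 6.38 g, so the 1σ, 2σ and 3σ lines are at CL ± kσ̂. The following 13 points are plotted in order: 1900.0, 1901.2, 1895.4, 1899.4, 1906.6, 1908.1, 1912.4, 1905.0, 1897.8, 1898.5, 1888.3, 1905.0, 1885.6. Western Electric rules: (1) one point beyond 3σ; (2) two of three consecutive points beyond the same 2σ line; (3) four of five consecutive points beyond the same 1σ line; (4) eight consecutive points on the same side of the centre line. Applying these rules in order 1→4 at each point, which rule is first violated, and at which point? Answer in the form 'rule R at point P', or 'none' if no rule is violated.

rule 2 at point 13

Zone of each point (C = within 1σ̂, B = 1σ̂–2σ̂, A = 2σ̂–3σ̂, * = beyond 3σ̂; sign = side of CL): 1:-C, 2:-C, 3:-B, 4:-C, 5:+C, 6:+C, 7:+B, 8:+C, 9:-C, 10:-C, 11:-A, 12:+C, 13:-A
Rule 2 (two of three consecutive points beyond the same 2σ limit) is satisfied at point 13.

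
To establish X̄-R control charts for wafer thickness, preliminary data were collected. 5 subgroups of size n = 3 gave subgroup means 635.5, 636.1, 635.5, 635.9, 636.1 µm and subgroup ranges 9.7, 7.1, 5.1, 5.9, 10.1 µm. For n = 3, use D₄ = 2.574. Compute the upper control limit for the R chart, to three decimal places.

19.511

R̄ = (9.7 + 7.1 + 5.1 + 5.9 + 10.1) / 5 = 37.9000 / 5 = 7.5800
UCL_R = D₄·R̄ = 2.574 × 7.5800 = 19.5109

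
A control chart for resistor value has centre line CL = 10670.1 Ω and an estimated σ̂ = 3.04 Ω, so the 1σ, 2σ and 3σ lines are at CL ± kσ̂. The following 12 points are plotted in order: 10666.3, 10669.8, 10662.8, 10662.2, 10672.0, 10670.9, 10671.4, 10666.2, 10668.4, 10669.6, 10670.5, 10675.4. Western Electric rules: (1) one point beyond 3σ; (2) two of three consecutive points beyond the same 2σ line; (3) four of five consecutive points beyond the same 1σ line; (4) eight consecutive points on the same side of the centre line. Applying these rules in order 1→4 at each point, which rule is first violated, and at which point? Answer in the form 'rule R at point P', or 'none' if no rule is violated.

rule 2 at point 4

Zone of each point (C = within 1σ̂, B = 1σ̂–2σ̂, A = 2σ̂–3σ̂, * = beyond 3σ̂; sign = side of CL): 1:-B, 2:-C, 3:-A, 4:-A, 5:+C, 6:+C, 7:+C, 8:-B, 9:-C, 10:-C, 11:+C, 12:+B
Rule 2 (two of three consecutive points beyond the same 2σ limit) is satisfied at point 4.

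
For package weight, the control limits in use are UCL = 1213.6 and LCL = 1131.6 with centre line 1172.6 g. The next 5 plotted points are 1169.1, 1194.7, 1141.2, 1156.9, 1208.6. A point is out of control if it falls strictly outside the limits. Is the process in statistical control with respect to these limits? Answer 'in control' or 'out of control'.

in control

All 5 points lie within [1131.6, 1213.6].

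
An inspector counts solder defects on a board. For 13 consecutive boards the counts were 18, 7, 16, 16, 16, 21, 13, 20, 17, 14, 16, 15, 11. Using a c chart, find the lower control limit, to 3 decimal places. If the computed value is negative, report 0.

c̄ = (18 + 7 + 16 + 16 + 16 + 21 + 13 + 20 + 17 + 14 + 16 + 15 + 11) / 13 = 200 / 13 = 15.3846
LCL = c̄ − 3√c̄ = 15.3846 − 3 × 3.9223 = 3.6176

3.618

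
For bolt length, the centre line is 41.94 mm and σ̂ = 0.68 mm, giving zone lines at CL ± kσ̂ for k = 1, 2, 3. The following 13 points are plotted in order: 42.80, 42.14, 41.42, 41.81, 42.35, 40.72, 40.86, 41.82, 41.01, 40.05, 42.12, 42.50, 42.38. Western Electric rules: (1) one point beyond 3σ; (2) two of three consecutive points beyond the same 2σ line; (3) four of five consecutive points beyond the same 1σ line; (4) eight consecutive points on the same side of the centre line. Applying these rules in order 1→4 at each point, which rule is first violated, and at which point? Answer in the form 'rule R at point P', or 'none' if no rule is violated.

rule 3 at point 10

Zone of each point (C = within 1σ̂, B = 1σ̂–2σ̂, A = 2σ̂–3σ̂, * = beyond 3σ̂; sign = side of CL): 1:+B, 2:+C, 3:-C, 4:-C, 5:+C, 6:-B, 7:-B, 8:-C, 9:-B, 10:-A, 11:+C, 12:+C, 13:+C
Rule 3 (four of five consecutive points beyond the same 1σ limit) is satisfied at point 10.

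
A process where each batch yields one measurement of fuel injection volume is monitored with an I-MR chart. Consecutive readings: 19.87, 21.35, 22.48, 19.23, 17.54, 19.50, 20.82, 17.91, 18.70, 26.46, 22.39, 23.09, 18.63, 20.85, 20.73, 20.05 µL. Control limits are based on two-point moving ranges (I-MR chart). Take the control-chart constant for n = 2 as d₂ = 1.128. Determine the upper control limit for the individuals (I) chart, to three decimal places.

X̄ = (19.87 + 21.35 + 22.48 + 19.23 + 17.54 + 19.50 + 20.82 + 17.91 + 18.70 + 26.46 + 22.39 + 23.09 + 18.63 + 20.85 + 20.73 + 20.05) / 16 = 20.6000
Moving ranges: 1.48, 1.13, 3.25, 1.69, 1.96, 1.32, 2.91, 0.79, 7.76, 4.07, 0.70, 4.46, 2.22, 0.12, 0.68; M̄R̄ = 34.5400 / 15 = 2.3027
UCL = X̄ + 3·M̄R̄/d₂ = 20.6000 + 3 × 2.3027 / 1.128 = 26.7241

26.724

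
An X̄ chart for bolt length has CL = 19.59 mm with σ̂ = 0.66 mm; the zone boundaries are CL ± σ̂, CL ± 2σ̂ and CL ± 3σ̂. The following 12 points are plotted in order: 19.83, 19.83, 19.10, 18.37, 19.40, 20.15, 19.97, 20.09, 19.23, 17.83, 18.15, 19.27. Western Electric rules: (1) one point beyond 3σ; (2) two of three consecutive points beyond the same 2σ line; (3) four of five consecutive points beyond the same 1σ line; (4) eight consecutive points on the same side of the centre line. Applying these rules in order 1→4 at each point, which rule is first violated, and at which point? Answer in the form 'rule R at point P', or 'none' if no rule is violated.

Zone of each point (C = within 1σ̂, B = 1σ̂–2σ̂, A = 2σ̂–3σ̂, * = beyond 3σ̂; sign = side of CL): 1:+C, 2:+C, 3:-C, 4:-B, 5:-C, 6:+C, 7:+C, 8:+C, 9:-C, 10:-A, 11:-A, 12:-C
Rule 2 (two of three consecutive points beyond the same 2σ limit) is satisfied at point 11.

rule 2 at point 11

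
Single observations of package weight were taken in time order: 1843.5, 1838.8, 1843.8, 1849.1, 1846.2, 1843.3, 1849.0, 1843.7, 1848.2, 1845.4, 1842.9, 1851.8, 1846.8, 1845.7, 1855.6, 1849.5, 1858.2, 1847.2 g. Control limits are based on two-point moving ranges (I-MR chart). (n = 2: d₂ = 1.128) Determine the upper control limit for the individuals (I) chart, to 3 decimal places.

1861.590

X̄ = (1843.5 + 1838.8 + 1843.8 + 1849.1 + 1846.2 + 1843.3 + 1849.0 + 1843.7 + 1848.2 + 1845.4 + 1842.9 + 1851.8 + 1846.8 + 1845.7 + 1855.6 + 1849.5 + 1858.2 + 1847.2) / 18 = 1847.1500
Moving ranges: 4.7, 5.0, 5.3, 2.9, 2.9, 5.7, 5.3, 4.5, 2.8, 2.5, 8.9, 5.0, 1.1, 9.9, 6.1, 8.7, 11.0; M̄R̄ = 92.3000 / 17 = 5.4294
UCL = X̄ + 3·M̄R̄/d₂ = 1847.1500 + 3 × 5.4294 / 1.128 = 1861.5899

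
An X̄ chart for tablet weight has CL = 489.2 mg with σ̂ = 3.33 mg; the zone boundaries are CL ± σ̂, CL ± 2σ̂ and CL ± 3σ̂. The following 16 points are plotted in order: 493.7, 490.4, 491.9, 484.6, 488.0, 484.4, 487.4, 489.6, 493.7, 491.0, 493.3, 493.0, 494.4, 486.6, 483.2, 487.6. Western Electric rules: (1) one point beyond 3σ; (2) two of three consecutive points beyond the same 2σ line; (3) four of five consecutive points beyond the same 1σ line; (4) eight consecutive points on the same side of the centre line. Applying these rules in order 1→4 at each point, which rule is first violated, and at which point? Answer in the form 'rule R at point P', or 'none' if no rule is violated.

Zone of each point (C = within 1σ̂, B = 1σ̂–2σ̂, A = 2σ̂–3σ̂, * = beyond 3σ̂; sign = side of CL): 1:+B, 2:+C, 3:+C, 4:-B, 5:-C, 6:-B, 7:-C, 8:+C, 9:+B, 10:+C, 11:+B, 12:+B, 13:+B, 14:-C, 15:-B, 16:-C
Rule 3 (four of five consecutive points beyond the same 1σ limit) is satisfied at point 13.

rule 3 at point 13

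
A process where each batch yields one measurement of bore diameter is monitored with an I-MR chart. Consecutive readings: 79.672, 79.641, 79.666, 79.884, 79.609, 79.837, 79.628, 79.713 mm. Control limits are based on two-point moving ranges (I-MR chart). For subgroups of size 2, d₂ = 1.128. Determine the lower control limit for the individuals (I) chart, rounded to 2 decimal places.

X̄ = (79.672 + 79.641 + 79.666 + 79.884 + 79.609 + 79.837 + 79.628 + 79.713) / 8 = 79.7062
Moving ranges: 0.031, 0.025, 0.218, 0.275, 0.228, 0.209, 0.085; M̄R̄ = 1.0710 / 7 = 0.1530
LCL = X̄ − 3·M̄R̄/d₂ = 79.7062 − 3 × 0.1530 / 1.128 = 79.2993

79.30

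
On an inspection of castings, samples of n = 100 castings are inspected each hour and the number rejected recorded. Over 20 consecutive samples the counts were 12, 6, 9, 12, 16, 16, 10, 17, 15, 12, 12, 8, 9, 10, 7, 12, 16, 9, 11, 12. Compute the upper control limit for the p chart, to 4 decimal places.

0.2114

p̄ = Σdᵢ / (k·n) = 231 / (20 × 100) = 0.11550
UCL = p̄ + 3·√(p̄(1−p̄)/n) = 0.11550 + 3 × √(0.11550×0.88450/100) = 0.11550 + 3 × 0.03196 = 0.21139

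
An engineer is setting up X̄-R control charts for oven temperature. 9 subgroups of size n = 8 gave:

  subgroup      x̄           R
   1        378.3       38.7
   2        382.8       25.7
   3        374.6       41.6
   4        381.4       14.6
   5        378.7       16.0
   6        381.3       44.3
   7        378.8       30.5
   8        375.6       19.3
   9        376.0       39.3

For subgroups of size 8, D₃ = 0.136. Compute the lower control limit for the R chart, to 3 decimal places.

R̄ = (38.7 + 25.7 + 41.6 + 14.6 + 16.0 + 44.3 + 30.5 + 19.3 + 39.3) / 9 = 270.0000 / 9 = 30.0000
LCL_R = D₃·R̄ = 0.136 × 30.0000 = 4.0800

4.080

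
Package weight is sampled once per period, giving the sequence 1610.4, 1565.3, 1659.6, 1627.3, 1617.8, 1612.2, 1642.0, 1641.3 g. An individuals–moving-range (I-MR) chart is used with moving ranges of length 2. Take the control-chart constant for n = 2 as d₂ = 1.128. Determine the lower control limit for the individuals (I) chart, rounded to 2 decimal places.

1539.43

X̄ = (1610.4 + 1565.3 + 1659.6 + 1627.3 + 1617.8 + 1612.2 + 1642.0 + 1641.3) / 8 = 1621.9875
Moving ranges: 45.1, 94.3, 32.3, 9.5, 5.6, 29.8, 0.7; M̄R̄ = 217.3000 / 7 = 31.0429
LCL = X̄ − 3·M̄R̄/d₂ = 1621.9875 − 3 × 31.0429 / 1.128 = 1539.4267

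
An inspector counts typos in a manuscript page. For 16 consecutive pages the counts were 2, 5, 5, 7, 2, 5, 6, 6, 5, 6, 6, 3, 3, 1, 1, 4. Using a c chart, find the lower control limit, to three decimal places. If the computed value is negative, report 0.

0.000

c̄ = (2 + 5 + 5 + 7 + 2 + 5 + 6 + 6 + 5 + 6 + 6 + 3 + 3 + 1 + 1 + 4) / 16 = 67 / 16 = 4.1875
LCL = c̄ − 3√c̄ = 4.1875 − 3 × 2.0463 = -1.9515 → 0 (cannot be negative)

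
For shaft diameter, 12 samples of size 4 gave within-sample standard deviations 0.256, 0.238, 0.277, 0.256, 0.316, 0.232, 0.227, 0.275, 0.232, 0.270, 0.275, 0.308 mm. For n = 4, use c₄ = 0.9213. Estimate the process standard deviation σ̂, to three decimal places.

0.286

s̄ = (0.256 + 0.238 + 0.277 + 0.256 + 0.316 + 0.232 + 0.227 + 0.275 + 0.232 + 0.270 + 0.275 + 0.308) / 12 = 0.2635
σ̂ = s̄ / c₄ = 0.2635 / 0.9213 = 0.2860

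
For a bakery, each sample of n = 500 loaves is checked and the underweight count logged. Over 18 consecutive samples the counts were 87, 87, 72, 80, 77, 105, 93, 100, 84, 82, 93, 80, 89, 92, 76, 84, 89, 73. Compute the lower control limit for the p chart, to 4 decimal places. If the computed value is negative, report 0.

p̄ = Σdᵢ / (k·n) = 1543 / (18 × 500) = 0.17144
LCL = p̄ − 3·√(p̄(1−p̄)/n) = 0.17144 − 3 × 0.01686 = 0.12088

0.1209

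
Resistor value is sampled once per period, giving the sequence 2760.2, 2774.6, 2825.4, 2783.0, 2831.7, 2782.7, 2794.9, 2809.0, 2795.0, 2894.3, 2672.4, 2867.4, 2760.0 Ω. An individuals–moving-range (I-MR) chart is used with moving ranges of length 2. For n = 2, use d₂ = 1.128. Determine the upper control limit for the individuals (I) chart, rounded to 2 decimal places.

X̄ = (2760.2 + 2774.6 + 2825.4 + 2783.0 + 2831.7 + 2782.7 + 2794.9 + 2809.0 + 2795.0 + 2894.3 + 2672.4 + 2867.4 + 2760.0) / 13 = 2796.2000
Moving ranges: 14.4, 50.8, 42.4, 48.7, 49.0, 12.2, 14.1, 14.0, 99.3, 221.9, 195.0, 107.4; M̄R̄ = 869.2000 / 12 = 72.4333
UCL = X̄ + 3·M̄R̄/d₂ = 2796.2000 + 3 × 72.4333 / 1.128 = 2988.8418

2988.84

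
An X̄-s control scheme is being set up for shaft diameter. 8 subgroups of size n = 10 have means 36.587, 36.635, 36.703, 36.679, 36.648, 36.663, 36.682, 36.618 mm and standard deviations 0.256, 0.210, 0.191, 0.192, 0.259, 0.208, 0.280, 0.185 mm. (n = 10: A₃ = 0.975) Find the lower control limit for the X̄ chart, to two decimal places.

X̄̄ = (36.587 + 36.635 + 36.703 + 36.679 + 36.648 + 36.663 + 36.682 + 36.618) / 8 = 36.6519
s̄ = (0.256 + 0.210 + 0.191 + 0.192 + 0.259 + 0.208 + 0.280 + 0.185) / 8 = 0.2226
LCL = X̄̄ − A₃·s̄ = 36.6519 − 0.975 × 0.2226 = 36.4348

36.43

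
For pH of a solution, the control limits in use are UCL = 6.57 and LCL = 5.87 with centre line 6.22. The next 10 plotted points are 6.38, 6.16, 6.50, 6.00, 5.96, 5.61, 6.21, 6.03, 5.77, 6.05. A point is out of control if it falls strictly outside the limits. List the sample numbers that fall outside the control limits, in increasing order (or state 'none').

6, 9

Compare each point to [5.87, 6.57]: sample 6 = 5.61 < LCL; sample 9 = 5.77 < LCL.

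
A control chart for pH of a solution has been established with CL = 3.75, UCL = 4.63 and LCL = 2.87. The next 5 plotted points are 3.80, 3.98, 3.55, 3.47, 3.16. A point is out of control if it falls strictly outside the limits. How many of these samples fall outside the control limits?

All 5 points lie within [2.87, 4.63].

0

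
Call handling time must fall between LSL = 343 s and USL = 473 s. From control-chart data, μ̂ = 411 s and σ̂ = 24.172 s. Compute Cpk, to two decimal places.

Cpu = (USL − μ̂) / (3σ̂) = (473 − 411) / (3 × 24.172) = 0.8550; Cpl = (μ̂ − LSL) / (3σ̂) = (411 − 343) / (3 × 24.172) = 0.9377; Cpk = min(Cpu, Cpl) = 0.8550

0.85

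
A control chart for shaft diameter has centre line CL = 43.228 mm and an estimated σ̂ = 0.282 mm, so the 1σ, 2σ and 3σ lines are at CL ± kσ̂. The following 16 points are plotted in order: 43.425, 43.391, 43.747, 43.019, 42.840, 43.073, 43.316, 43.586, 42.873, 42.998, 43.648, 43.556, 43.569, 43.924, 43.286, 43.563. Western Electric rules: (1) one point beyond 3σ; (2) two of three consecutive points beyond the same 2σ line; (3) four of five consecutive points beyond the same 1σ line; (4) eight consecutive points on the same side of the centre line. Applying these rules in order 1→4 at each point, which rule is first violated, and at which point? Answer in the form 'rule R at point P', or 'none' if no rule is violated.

Zone of each point (C = within 1σ̂, B = 1σ̂–2σ̂, A = 2σ̂–3σ̂, * = beyond 3σ̂; sign = side of CL): 1:+C, 2:+C, 3:+B, 4:-C, 5:-B, 6:-C, 7:+C, 8:+B, 9:-B, 10:-C, 11:+B, 12:+B, 13:+B, 14:+A, 15:+C, 16:+B
Rule 3 (four of five consecutive points beyond the same 1σ limit) is satisfied at point 14.

rule 3 at point 14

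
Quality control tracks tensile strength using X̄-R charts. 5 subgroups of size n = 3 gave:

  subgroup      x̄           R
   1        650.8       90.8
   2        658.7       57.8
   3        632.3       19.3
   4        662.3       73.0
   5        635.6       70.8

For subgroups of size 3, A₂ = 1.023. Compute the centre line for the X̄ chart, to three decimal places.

647.940

X̄̄ = (650.8 + 658.7 + 632.3 + 662.3 + 635.6) / 5 = 3239.7000 / 5 = 647.9400
CL = X̄̄ = 647.9400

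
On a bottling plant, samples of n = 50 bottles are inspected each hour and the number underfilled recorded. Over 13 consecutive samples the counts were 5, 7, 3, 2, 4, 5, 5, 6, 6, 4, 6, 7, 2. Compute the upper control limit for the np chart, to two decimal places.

p̄ = Σdᵢ / (k·n) = 62 / (13 × 50) = 0.09538
UCL = np̄ + 3·√(np̄(1−p̄)) = 4.7692 + 3 × √(4.7692×0.90462) = 4.7692 + 3 × 2.0771 = 11.0005

11.00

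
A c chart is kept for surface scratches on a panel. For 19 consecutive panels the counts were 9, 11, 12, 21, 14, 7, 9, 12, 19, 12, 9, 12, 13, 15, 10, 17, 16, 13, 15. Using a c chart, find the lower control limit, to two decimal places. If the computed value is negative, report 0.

2.15

c̄ = (9 + 11 + 12 + 21 + 14 + 7 + 9 + 12 + 19 + 12 + 9 + 12 + 13 + 15 + 10 + 17 + 16 + 13 + 15) / 19 = 246 / 19 = 12.9474
LCL = c̄ − 3√c̄ = 12.9474 − 3 × 3.5982 = 2.1526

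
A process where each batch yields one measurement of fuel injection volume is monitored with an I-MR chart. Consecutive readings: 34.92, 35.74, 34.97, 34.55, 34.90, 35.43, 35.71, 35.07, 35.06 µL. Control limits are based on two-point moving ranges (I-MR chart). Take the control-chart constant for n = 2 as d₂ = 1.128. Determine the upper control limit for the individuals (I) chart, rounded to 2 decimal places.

X̄ = (34.92 + 35.74 + 34.97 + 34.55 + 34.90 + 35.43 + 35.71 + 35.07 + 35.06) / 9 = 35.1500
Moving ranges: 0.82, 0.77, 0.42, 0.35, 0.53, 0.28, 0.64, 0.01; M̄R̄ = 3.8200 / 8 = 0.4775
UCL = X̄ + 3·M̄R̄/d₂ = 35.1500 + 3 × 0.4775 / 1.128 = 36.4199

36.42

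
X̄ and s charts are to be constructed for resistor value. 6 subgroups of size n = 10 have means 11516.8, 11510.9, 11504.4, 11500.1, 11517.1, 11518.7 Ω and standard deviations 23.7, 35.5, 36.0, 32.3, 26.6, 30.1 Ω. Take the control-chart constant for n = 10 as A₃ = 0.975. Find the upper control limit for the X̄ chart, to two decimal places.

X̄̄ = (11516.8 + 11510.9 + 11504.4 + 11500.1 + 11517.1 + 11518.7) / 6 = 11511.3333
s̄ = (23.7 + 35.5 + 36.0 + 32.3 + 26.6 + 30.1) / 6 = 30.7000
UCL = X̄̄ + A₃·s̄ = 11511.3333 + 0.975 × 30.7000 = 11541.2658

11541.27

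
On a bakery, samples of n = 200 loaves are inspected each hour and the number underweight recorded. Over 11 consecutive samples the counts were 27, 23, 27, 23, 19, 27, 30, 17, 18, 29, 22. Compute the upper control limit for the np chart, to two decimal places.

p̄ = Σdᵢ / (k·n) = 262 / (11 × 200) = 0.11909
UCL = np̄ + 3·√(np̄(1−p̄)) = 23.8182 + 3 × √(23.8182×0.88091) = 23.8182 + 3 × 4.5806 = 37.5599

37.56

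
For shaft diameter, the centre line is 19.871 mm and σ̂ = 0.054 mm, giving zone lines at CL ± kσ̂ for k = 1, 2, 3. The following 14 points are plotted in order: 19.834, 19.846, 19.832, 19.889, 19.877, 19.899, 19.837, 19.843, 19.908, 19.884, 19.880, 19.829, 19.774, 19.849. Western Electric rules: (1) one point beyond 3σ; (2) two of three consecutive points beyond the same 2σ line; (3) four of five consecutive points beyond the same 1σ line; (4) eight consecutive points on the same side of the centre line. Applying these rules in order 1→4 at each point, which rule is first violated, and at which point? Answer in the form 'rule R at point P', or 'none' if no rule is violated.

none

Zone of each point (C = within 1σ̂, B = 1σ̂–2σ̂, A = 2σ̂–3σ̂, * = beyond 3σ̂; sign = side of CL): 1:-C, 2:-C, 3:-C, 4:+C, 5:+C, 6:+C, 7:-C, 8:-C, 9:+C, 10:+C, 11:+C, 12:-C, 13:-B, 14:-C
No rule fires across all 14 points.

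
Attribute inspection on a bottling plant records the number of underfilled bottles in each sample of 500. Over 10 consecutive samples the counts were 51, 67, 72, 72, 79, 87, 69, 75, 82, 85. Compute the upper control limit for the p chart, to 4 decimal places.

0.1954

p̄ = Σdᵢ / (k·n) = 739 / (10 × 500) = 0.14780
UCL = p̄ + 3·√(p̄(1−p̄)/n) = 0.14780 + 3 × √(0.14780×0.85220/500) = 0.14780 + 3 × 0.01587 = 0.19542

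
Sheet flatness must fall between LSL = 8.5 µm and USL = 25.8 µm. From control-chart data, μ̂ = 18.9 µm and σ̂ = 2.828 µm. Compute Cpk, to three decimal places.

0.813

Cpu = (USL − μ̂) / (3σ̂) = (25.8 − 18.9) / (3 × 2.828) = 0.8133; Cpl = (μ̂ − LSL) / (3σ̂) = (18.9 − 8.5) / (3 × 2.828) = 1.2258; Cpk = min(Cpu, Cpl) = 0.8133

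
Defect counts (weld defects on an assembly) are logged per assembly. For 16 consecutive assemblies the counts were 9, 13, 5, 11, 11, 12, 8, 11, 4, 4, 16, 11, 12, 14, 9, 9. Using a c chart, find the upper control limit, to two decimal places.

19.39

c̄ = (9 + 13 + 5 + 11 + 11 + 12 + 8 + 11 + 4 + 4 + 16 + 11 + 12 + 14 + 9 + 9) / 16 = 159 / 16 = 9.9375
UCL = c̄ + 3√c̄ = 9.9375 + 3 × √9.9375 = 9.9375 + 3 × 3.1524 = 19.3946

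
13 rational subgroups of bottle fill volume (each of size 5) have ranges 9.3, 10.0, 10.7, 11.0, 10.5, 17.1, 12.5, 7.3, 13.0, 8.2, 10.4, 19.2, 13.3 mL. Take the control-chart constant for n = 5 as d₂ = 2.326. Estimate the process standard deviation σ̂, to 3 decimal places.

5.043

R̄ = (9.3 + 10.0 + 10.7 + 11.0 + 10.5 + 17.1 + 12.5 + 7.3 + 13.0 + 8.2 + 10.4 + 19.2 + 13.3) / 13 = 11.7308
σ̂ = R̄ / d₂ = 11.7308 / 2.326 = 5.0433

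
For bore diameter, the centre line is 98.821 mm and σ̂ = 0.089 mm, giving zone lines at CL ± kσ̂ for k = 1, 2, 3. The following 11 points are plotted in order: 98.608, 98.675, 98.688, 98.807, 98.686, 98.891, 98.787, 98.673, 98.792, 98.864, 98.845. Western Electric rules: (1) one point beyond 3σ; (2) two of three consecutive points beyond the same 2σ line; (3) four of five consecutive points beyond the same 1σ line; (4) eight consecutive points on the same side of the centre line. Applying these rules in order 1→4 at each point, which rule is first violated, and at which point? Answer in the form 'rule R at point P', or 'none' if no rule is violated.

Zone of each point (C = within 1σ̂, B = 1σ̂–2σ̂, A = 2σ̂–3σ̂, * = beyond 3σ̂; sign = side of CL): 1:-A, 2:-B, 3:-B, 4:-C, 5:-B, 6:+C, 7:-C, 8:-B, 9:-C, 10:+C, 11:+C
Rule 3 (four of five consecutive points beyond the same 1σ limit) is satisfied at point 5.

rule 3 at point 5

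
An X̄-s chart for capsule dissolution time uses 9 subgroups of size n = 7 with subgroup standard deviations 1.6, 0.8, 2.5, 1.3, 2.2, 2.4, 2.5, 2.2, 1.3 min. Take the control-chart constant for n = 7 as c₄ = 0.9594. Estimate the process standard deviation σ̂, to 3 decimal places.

s̄ = (1.6 + 0.8 + 2.5 + 1.3 + 2.2 + 2.4 + 2.5 + 2.2 + 1.3) / 9 = 1.8667
σ̂ = s̄ / c₄ = 1.8667 / 0.9594 = 1.9457

1.946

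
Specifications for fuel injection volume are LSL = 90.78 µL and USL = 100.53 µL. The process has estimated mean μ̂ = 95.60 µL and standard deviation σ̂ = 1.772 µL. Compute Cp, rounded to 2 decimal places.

0.92

Cp = (USL − LSL) / (6σ̂) = (100.53 − 90.78) / (6 × 1.772) = 9.7500 / 10.6320 = 0.9170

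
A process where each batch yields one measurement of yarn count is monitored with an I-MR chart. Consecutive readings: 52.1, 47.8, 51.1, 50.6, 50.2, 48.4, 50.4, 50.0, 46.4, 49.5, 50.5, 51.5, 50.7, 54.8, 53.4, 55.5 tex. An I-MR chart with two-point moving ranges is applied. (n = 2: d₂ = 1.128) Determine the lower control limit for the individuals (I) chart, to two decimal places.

45.52

X̄ = (52.1 + 47.8 + 51.1 + 50.6 + 50.2 + 48.4 + 50.4 + 50.0 + 46.4 + 49.5 + 50.5 + 51.5 + 50.7 + 54.8 + 53.4 + 55.5) / 16 = 50.8062
Moving ranges: 4.3, 3.3, 0.5, 0.4, 1.8, 2.0, 0.4, 3.6, 3.1, 1.0, 1.0, 0.8, 4.1, 1.4, 2.1; M̄R̄ = 29.8000 / 15 = 1.9867
LCL = X̄ − 3·M̄R̄/d₂ = 50.8062 − 3 × 1.9867 / 1.128 = 45.5226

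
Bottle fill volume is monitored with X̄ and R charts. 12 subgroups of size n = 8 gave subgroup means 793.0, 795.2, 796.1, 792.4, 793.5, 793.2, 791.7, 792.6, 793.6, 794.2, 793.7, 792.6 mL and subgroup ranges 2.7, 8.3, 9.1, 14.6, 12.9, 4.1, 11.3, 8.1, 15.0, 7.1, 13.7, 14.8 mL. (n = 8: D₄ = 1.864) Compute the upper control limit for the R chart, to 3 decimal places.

18.904

R̄ = (2.7 + 8.3 + 9.1 + 14.6 + 12.9 + 4.1 + 11.3 + 8.1 + 15.0 + 7.1 + 13.7 + 14.8) / 12 = 121.7000 / 12 = 10.1417
UCL_R = D₄·R̄ = 1.864 × 10.1417 = 18.9041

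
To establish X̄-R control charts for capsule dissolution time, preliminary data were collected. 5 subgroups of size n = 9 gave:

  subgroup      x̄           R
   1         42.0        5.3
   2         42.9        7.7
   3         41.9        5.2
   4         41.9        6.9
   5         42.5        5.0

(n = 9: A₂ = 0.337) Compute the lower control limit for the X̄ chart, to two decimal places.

X̄̄ = (42.0 + 42.9 + 41.9 + 41.9 + 42.5) / 5 = 211.2000 / 5 = 42.2400
R̄ = (5.3 + 7.7 + 5.2 + 6.9 + 5.0) / 5 = 30.1000 / 5 = 6.0200
LCL = X̄̄ − A₂·R̄ = 42.2400 − 0.337 × 6.0200 = 40.2113

40.21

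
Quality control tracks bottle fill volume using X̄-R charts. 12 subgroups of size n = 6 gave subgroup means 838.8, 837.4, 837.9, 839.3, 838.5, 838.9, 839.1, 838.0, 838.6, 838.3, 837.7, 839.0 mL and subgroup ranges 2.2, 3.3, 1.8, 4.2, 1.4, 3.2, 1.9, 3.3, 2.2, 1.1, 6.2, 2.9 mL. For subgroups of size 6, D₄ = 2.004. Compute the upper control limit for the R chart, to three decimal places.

5.628

R̄ = (2.2 + 3.3 + 1.8 + 4.2 + 1.4 + 3.2 + 1.9 + 3.3 + 2.2 + 1.1 + 6.2 + 2.9) / 12 = 33.7000 / 12 = 2.8083
UCL_R = D₄·R̄ = 2.004 × 2.8083 = 5.6279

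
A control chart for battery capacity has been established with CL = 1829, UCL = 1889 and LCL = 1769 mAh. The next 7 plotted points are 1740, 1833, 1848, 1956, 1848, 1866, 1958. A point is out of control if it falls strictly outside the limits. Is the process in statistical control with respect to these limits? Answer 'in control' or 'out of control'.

Compare each point to [1769, 1889]: sample 1 = 1740 < LCL; sample 4 = 1956 > UCL; sample 7 = 1958 > UCL.

out of control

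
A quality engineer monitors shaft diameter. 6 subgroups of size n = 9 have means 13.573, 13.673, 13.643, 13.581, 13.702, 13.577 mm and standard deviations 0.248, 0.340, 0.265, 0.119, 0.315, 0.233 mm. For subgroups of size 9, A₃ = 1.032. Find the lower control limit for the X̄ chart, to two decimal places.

X̄̄ = (13.573 + 13.673 + 13.643 + 13.581 + 13.702 + 13.577) / 6 = 13.6248
s̄ = (0.248 + 0.340 + 0.265 + 0.119 + 0.315 + 0.233) / 6 = 0.2533
LCL = X̄̄ − A₃·s̄ = 13.6248 − 1.032 × 0.2533 = 13.3634

13.36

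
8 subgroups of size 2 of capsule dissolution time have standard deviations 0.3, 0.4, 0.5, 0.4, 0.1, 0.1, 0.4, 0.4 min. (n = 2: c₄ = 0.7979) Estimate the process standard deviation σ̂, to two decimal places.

s̄ = (0.3 + 0.4 + 0.5 + 0.4 + 0.1 + 0.1 + 0.4 + 0.4) / 8 = 0.3250
σ̂ = s̄ / c₄ = 0.3250 / 0.7979 = 0.4073

0.41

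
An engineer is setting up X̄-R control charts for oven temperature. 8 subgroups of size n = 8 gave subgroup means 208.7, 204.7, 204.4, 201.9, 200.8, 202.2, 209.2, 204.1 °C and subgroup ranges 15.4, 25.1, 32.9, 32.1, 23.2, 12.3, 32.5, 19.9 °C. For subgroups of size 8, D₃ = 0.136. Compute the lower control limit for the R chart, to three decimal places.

3.288

R̄ = (15.4 + 25.1 + 32.9 + 32.1 + 23.2 + 12.3 + 32.5 + 19.9) / 8 = 193.4000 / 8 = 24.1750
LCL_R = D₃·R̄ = 0.136 × 24.1750 = 3.2878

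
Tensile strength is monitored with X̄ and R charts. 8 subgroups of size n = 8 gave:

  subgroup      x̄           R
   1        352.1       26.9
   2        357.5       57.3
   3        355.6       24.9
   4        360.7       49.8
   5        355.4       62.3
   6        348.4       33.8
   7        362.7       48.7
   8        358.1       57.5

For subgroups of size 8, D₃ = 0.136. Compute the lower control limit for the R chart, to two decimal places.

R̄ = (26.9 + 57.3 + 24.9 + 49.8 + 62.3 + 33.8 + 48.7 + 57.5) / 8 = 361.2000 / 8 = 45.1500
LCL_R = D₃·R̄ = 0.136 × 45.1500 = 6.1404

6.14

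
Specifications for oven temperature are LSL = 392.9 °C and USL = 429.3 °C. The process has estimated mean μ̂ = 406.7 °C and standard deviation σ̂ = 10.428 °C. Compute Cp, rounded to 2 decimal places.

Cp = (USL − LSL) / (6σ̂) = (429.3 − 392.9) / (6 × 10.428) = 36.4000 / 62.5680 = 0.5818

0.58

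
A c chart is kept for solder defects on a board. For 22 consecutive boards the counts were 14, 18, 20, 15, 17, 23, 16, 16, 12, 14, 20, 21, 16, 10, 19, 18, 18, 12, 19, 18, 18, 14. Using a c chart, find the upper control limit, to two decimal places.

c̄ = (14 + 18 + 20 + 15 + 17 + 23 + 16 + 16 + 12 + 14 + 20 + 21 + 16 + 10 + 19 + 18 + 18 + 12 + 19 + 18 + 18 + 14) / 22 = 368 / 22 = 16.7273
UCL = c̄ + 3√c̄ = 16.7273 + 3 × √16.7273 = 16.7273 + 3 × 4.0899 = 28.9970

29.00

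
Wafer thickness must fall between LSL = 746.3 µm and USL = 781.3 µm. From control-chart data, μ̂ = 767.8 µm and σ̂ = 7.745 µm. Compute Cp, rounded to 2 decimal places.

Cp = (USL − LSL) / (6σ̂) = (781.3 − 746.3) / (6 × 7.745) = 35.0000 / 46.4700 = 0.7532

0.75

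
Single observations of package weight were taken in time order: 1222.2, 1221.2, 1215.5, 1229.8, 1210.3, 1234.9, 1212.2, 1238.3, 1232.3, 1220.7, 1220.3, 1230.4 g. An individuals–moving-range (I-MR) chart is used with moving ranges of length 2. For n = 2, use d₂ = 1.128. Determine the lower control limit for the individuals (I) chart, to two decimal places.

X̄ = (1222.2 + 1221.2 + 1215.5 + 1229.8 + 1210.3 + 1234.9 + 1212.2 + 1238.3 + 1232.3 + 1220.7 + 1220.3 + 1230.4) / 12 = 1224.0083
Moving ranges: 1.0, 5.7, 14.3, 19.5, 24.6, 22.7, 26.1, 6.0, 11.6, 0.4, 10.1; M̄R̄ = 142.0000 / 11 = 12.9091
LCL = X̄ − 3·M̄R̄/d₂ = 1224.0083 − 3 × 12.9091 / 1.128 = 1189.6756

1189.68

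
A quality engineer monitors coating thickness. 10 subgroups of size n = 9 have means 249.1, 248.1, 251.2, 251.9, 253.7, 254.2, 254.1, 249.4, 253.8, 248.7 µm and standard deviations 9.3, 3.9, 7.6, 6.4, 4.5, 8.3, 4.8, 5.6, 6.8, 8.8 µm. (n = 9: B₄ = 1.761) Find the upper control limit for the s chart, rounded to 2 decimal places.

s̄ = (9.3 + 3.9 + 7.6 + 6.4 + 4.5 + 8.3 + 4.8 + 5.6 + 6.8 + 8.8) / 10 = 6.6000
UCL_s = B₄·s̄ = 1.761 × 6.6000 = 11.6226

11.62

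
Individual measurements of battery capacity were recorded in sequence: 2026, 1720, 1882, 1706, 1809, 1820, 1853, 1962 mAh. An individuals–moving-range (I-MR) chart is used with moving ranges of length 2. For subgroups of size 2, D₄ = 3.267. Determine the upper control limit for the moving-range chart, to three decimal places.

Moving ranges: 306, 162, 176, 103, 11, 33, 109; M̄R̄ = 900.0000 / 7 = 128.5714
UCL_MR = D₄·M̄R̄ = 3.267 × 128.5714 = 420.0429

420.043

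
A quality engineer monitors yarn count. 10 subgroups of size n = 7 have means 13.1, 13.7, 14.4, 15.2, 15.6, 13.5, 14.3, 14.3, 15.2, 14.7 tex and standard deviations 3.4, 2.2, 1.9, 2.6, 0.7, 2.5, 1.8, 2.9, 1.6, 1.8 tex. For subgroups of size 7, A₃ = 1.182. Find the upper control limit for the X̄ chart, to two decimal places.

X̄̄ = (13.1 + 13.7 + 14.4 + 15.2 + 15.6 + 13.5 + 14.3 + 14.3 + 15.2 + 14.7) / 10 = 14.4000
s̄ = (3.4 + 2.2 + 1.9 + 2.6 + 0.7 + 2.5 + 1.8 + 2.9 + 1.6 + 1.8) / 10 = 2.1400
UCL = X̄̄ + A₃·s̄ = 14.4000 + 1.182 × 2.1400 = 16.9295

16.93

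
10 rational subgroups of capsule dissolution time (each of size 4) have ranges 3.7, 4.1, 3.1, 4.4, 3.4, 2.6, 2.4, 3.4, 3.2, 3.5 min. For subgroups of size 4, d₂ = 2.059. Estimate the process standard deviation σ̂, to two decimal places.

R̄ = (3.7 + 4.1 + 3.1 + 4.4 + 3.4 + 2.6 + 2.4 + 3.4 + 3.2 + 3.5) / 10 = 3.3800
σ̂ = R̄ / d₂ = 3.3800 / 2.059 = 1.6416

1.64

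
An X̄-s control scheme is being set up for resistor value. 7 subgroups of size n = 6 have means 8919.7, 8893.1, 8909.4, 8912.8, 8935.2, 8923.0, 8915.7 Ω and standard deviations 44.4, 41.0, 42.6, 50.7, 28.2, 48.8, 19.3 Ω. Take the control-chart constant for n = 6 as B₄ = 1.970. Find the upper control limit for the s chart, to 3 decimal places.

77.393

s̄ = (44.4 + 41.0 + 42.6 + 50.7 + 28.2 + 48.8 + 19.3) / 7 = 39.2857
UCL_s = B₄·s̄ = 1.970 × 39.2857 = 77.3929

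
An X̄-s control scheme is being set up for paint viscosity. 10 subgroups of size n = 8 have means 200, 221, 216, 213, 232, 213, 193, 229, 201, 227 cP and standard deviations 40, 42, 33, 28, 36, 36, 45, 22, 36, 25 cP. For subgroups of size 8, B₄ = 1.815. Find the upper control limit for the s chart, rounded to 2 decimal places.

s̄ = (40 + 42 + 33 + 28 + 36 + 36 + 45 + 22 + 36 + 25) / 10 = 34.3000
UCL_s = B₄·s̄ = 1.815 × 34.3000 = 62.2545

62.25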